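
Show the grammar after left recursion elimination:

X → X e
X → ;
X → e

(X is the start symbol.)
X is directly left-recursive. The standard transformation for
  A → A α₁ | ... | A α_m | β₁ | ... | β_n
is
  A  → β₁ A' | ... | β_n A'
  A' → α₁ A' | ... | α_m A' | ε

X → ; becomes X → ; X'
X → e becomes X → e X'
X → X e becomes X' → e X'
Add X' → ε

Resulting grammar:
X → ; X'
X → e X'
X' → e X'
X' → ε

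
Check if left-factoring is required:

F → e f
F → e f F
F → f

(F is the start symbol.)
Yes, F has productions with common prefix 'e f'

Left-factoring is needed when two productions for the same non-terminal
share a common prefix on the right-hand side.

Productions for F:
  F → e f
  F → e f F
  F → f

Found common prefix 'e f' in productions for F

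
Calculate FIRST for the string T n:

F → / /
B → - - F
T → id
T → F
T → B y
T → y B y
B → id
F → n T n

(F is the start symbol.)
{ '-', '/', 'id', 'n', 'y' }

FIRST sets of the non-terminals involved (from the grammar, by fixed-point iteration):
  FIRST(T) = { '-', '/', 'id', 'n', 'y' }

To compute FIRST(T n), process the symbols left to right:
Symbol T is a non-terminal. Add FIRST(T) \ {ε} = { '-', '/', 'id', 'n', 'y' }
T is not nullable (ε ∉ FIRST(T)), so stop here.
FIRST(T n) = { '-', '/', 'id', 'n', 'y' }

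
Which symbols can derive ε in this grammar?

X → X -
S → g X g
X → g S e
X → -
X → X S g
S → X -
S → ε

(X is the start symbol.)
A non-terminal is nullable if it can derive ε (the empty string): either it has an ε-production, or it has a production whose right-hand side consists entirely of nullable non-terminals.

ε-productions: S → ε
So S is immediately nullable.
No further non-terminal can be added: every production for the remaining non-terminals contains a terminal or a non-nullable non-terminal.
Nullable = { 'S' }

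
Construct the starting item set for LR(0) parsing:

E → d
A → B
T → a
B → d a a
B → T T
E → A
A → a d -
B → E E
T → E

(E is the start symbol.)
{ [A → . B], [A → . a d -], [B → . E E], [B → . T T], [B → . d a a], [E → . A], [E → . d], [E' → . E], [T → . E], [T → . a] }

First, augment the grammar with E' → E
I₀ = CLOSURE({ [E' → . E] }):
  [E' → . E] has the dot before E: add [E → . d], [E → . A]
  [E → . A] has the dot before A: add [A → . B], [A → . a d -]
  [A → . B] has the dot before B: add [B → . d a a], [B → . T T], [B → . E E]
  [B → . T T] has the dot before T: add [T → . a], [T → . E]
No further items can be added.

I₀ = { [A → . B], [A → . a d -], [B → . E E], [B → . T T], [B → . d a a], [E → . A], [E → . d], [E' → . E], [T → . E], [T → . a] }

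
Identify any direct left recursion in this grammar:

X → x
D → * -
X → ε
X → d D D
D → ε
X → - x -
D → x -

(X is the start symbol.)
Direct left recursion occurs when N → N α for some non-terminal N (the right-hand side begins with the left-hand side itself).

X → x: starts with x
D → * -: starts with '*'
X → ε: starts with ε
X → d D D: starts with d
D → ε: starts with ε
X → - x -: starts with '-'
D → x -: starts with x

No direct left recursion found.

Answer: No direct left recursion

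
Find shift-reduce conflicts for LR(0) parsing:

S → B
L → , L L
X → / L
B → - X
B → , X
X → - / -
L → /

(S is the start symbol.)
Augment with S' → S and build the canonical LR(0) collection (I0 = CLOSURE({[S' → . S]}), then GOTO on every symbol after a dot until no new states appear). It has 16 states:
  I0: { [B → . , X], [B → . - X], [S → . B], [S' → . S] }  — shift
  I1: { [B → , . X], [X → . - / -], [X → . / L] }  — shift
  I2: { [B → - . X], [X → . - / -], [X → . / L] }  — shift
  I3: { [S → B .] }  — reduce
  I4: { [S' → S .] }  — accept
  I5: { [X → - . / -] }  — shift
  I6: { [L → . , L L], [L → . /], [X → / . L] }  — shift
  I7: { [B → - X .] }  — reduce
  I8: { [L → , . L L], [L → . , L L], [L → . /] }  — shift
  I9: { [L → / .] }  — reduce
  I10: { [X → / L .] }  — reduce
  I11: { [L → , L . L], [L → . , L L], [L → . /] }  — shift
  I12: { [L → , L L .] }  — reduce
  I13: { [X → - / . -] }  — shift
  I14: { [X → - / - .] }  — reduce
  I15: { [B → , X .] }  — reduce

No state contains both a complete item and a shift item.

Answer: No shift-reduce conflicts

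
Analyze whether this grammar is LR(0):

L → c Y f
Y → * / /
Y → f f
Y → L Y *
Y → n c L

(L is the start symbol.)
A grammar is LR(0) if no state in the canonical LR(0) collection has:
  - both a shift item (dot before a terminal) and a complete item (shift-reduce conflict), or
  - two or more complete items (reduce-reduce conflict; the accept item [L' → L .] counts as a complete item here).

Augment with L' → L and build the canonical LR(0) collection (I0 = CLOSURE({[L' → . L]}), then GOTO on every symbol after a dot until no new states appear). It has 16 states:
  I0: { [L → . c Y f], [L' → . L] }  — shift
  I1: { [L' → L .] }  — accept
  I2: { [L → . c Y f], [L → c . Y f], [Y → . * / /], [Y → . L Y *], [Y → . f f], [Y → . n c L] }  — shift
  I3: { [Y → * . / /] }  — shift
  I4: { [L → . c Y f], [Y → . * / /], [Y → . L Y *], [Y → . f f], [Y → . n c L], [Y → L . Y *] }  — shift
  I5: { [L → c Y . f] }  — shift
  I6: { [Y → f . f] }  — shift
  I7: { [Y → n . c L] }  — shift
  I8: { [L → . c Y f], [Y → n c . L] }  — shift
  I9: { [Y → n c L .] }  — reduce
  I10: { [Y → f f .] }  — reduce
  I11: { [L → c Y f .] }  — reduce
  I12: { [Y → L Y . *] }  — shift
  I13: { [Y → L Y * .] }  — reduce
  I14: { [Y → * / . /] }  — shift
  I15: { [Y → * / / .] }  — reduce

Every state is either a pure shift/goto state or contains exactly one complete item and nothing to shift — no conflicts. The grammar is LR(0).

Answer: Yes, the grammar is LR(0)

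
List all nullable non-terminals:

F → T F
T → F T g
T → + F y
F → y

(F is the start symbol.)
A non-terminal is nullable if it can derive ε (the empty string): either it has an ε-production, or it has a production whose right-hand side consists entirely of nullable non-terminals.

There are no ε-productions, so no non-terminal can derive ε.
No non-terminals are nullable.

Answer: None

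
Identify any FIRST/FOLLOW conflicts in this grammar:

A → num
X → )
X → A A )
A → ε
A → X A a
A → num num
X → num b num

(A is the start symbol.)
A FIRST/FOLLOW conflict occurs when a non-terminal N has a nullable alternative N → β (β ⇒* ε) and another alternative N → α with FIRST(α) ∩ FOLLOW(N) ≠ ∅: on such a lookahead the parser cannot decide between expanding α and letting N vanish via β.

Nullable non-terminals: A.
FIRST sets used below: FIRST(X) = { ')', 'num' }

A: nullable alternative(s) A → ε; FOLLOW(A) = { $, ')', 'a', 'num' }
  A → num: FIRST \ {ε} = { 'num' } — overlaps FOLLOW(A) on { 'num' }: CONFLICT
  A → ε: FIRST \ {ε} = { } — this is the only nullable alternative, skip
  A → X A a: FIRST \ {ε} = { ')', 'num' } — overlaps FOLLOW(A) on { ')', 'num' }: CONFLICT
  A → num num: FIRST \ {ε} = { 'num' } — overlaps FOLLOW(A) on { 'num' }: CONFLICT

X has no nullable alternative, so no FIRST/FOLLOW check is needed there.

So the grammar has 3 FIRST/FOLLOW conflicts (marked CONFLICT above).

Answer: Yes. A → num with FOLLOW(A) on { 'num' }; A → X A a with FOLLOW(A) on { ')', 'num' }; A → num num with FOLLOW(A) on { 'num' }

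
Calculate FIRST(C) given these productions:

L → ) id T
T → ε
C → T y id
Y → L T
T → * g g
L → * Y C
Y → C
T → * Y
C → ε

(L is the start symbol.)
To compute FIRST(C), examine every production with C on the left-hand side, reading each right-hand side left to right until a non-nullable symbol is reached.

FIRST sets of the other non-terminals involved (by the same procedure, iterated to a fixed point):
  FIRST(T) = { '*', ε }

From C → T y id:
  - T is a non-terminal: add FIRST(T) \ {ε} = { '*' }
    T is nullable, so continue to the next symbol
  - y is a terminal: add 'y' and stop
From C → ε:
  - ε-production, so ε ∈ FIRST(C)

Collecting: FIRST(C) = { '*', 'y', ε }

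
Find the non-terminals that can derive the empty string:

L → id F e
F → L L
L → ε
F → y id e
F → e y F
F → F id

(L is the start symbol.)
A non-terminal is nullable if it can derive ε (the empty string): either it has an ε-production, or it has a production whose right-hand side consists entirely of nullable non-terminals.

ε-productions: L → ε
So L is immediately nullable.
F → L L: every symbol on the right is nullable, so F is nullable too.
Every non-terminal is now nullable.
Nullable = { 'F', 'L' }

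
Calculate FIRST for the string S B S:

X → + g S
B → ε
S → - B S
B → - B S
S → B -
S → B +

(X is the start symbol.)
{ '+', '-' }

FIRST sets of the non-terminals involved (from the grammar, by fixed-point iteration):
  FIRST(S) = { '+', '-' }

To compute FIRST(S B S), process the symbols left to right:
Symbol S is a non-terminal. Add FIRST(S) \ {ε} = { '+', '-' }
S is not nullable (ε ∉ FIRST(S)), so stop here.
FIRST(S B S) = { '+', '-' }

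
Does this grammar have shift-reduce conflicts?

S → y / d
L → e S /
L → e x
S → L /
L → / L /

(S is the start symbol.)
No shift-reduce conflicts

A shift-reduce conflict occurs when an LR(0) state has both:
  - a complete (reduce) item [A → α .] (dot at the end), and
  - a shift item [B → β . c γ] (dot before a terminal).

Augment with S' → S and build the canonical LR(0) collection (I0 = CLOSURE({[S' → . S]}), then GOTO on every symbol after a dot until no new states appear). It has 14 states:
  I0: { [L → . / L /], [L → . e S /], [L → . e x], [S → . L /], [S → . y / d], [S' → . S] }  — shift
  I1: { [L → . / L /], [L → . e S /], [L → . e x], [L → / . L /] }  — shift
  I2: { [S → L . /] }  — shift
  I3: { [S' → S .] }  — accept
  I4: { [L → . / L /], [L → . e S /], [L → . e x], [L → e . S /], [L → e . x], [S → . L /], [S → . y / d] }  — shift
  I5: { [S → y . / d] }  — shift
  I6: { [S → y / . d] }  — shift
  I7: { [S → y / d .] }  — reduce
  I8: { [L → e S . /] }  — shift
  I9: { [L → e x .] }  — reduce
  I10: { [L → e S / .] }  — reduce
  I11: { [S → L / .] }  — reduce
  I12: { [L → / L . /] }  — shift
  I13: { [L → / L / .] }  — reduce

No state contains both a complete item and a shift item.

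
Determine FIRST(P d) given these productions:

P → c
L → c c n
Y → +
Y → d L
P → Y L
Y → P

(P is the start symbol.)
{ '+', 'c', 'd' }

FIRST sets of the non-terminals involved (from the grammar, by fixed-point iteration):
  FIRST(P) = { '+', 'c', 'd' }

To compute FIRST(P d), process the symbols left to right:
Symbol P is a non-terminal. Add FIRST(P) \ {ε} = { '+', 'c', 'd' }
P is not nullable (ε ∉ FIRST(P)), so stop here.
FIRST(P d) = { '+', 'c', 'd' }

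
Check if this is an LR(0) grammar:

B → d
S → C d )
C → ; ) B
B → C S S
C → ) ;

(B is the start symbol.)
Yes, the grammar is LR(0)

A grammar is LR(0) if no state in the canonical LR(0) collection has:
  - both a shift item (dot before a terminal) and a complete item (shift-reduce conflict), or
  - two or more complete items (reduce-reduce conflict; the accept item [B' → B .] counts as a complete item here).

Augment with B' → B and build the canonical LR(0) collection (I0 = CLOSURE({[B' → . B]}), then GOTO on every symbol after a dot until no new states appear). It has 14 states:
  I0: { [B → . C S S], [B → . d], [B' → . B], [C → . ) ;], [C → . ; ) B] }  — shift
  I1: { [C → ) . ;] }  — shift
  I2: { [C → ; . ) B] }  — shift
  I3: { [B' → B .] }  — accept
  I4: { [B → C . S S], [C → . ) ;], [C → . ; ) B], [S → . C d )] }  — shift
  I5: { [B → d .] }  — reduce
  I6: { [S → C . d )] }  — shift
  I7: { [B → C S . S], [C → . ) ;], [C → . ; ) B], [S → . C d )] }  — shift
  I8: { [B → C S S .] }  — reduce
  I9: { [S → C d . )] }  — shift
  I10: { [S → C d ) .] }  — reduce
  I11: { [B → . C S S], [B → . d], [C → . ) ;], [C → . ; ) B], [C → ; ) . B] }  — shift
  I12: { [C → ; ) B .] }  — reduce
  I13: { [C → ) ; .] }  — reduce

Every state is either a pure shift/goto state or contains exactly one complete item and nothing to shift — no conflicts. The grammar is LR(0).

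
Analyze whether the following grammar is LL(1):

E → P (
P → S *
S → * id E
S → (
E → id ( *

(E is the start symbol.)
Relevant sets:
  FIRST(P) = { '(', '*' }

For E:
  PREDICT(E → P '(') = { '(', '*' }
  PREDICT(E → id '(' '*') = { 'id' }
For S:
  PREDICT(S → '*' id E) = { '*' }
  PREDICT(S → '(') = { '(' }
P has a single production, so nothing to check there.

All predict sets are disjoint. The grammar IS LL(1).

Answer: Yes, the grammar is LL(1).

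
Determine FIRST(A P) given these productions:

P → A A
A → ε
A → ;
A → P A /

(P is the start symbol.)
FIRST sets of the non-terminals involved (from the grammar, by fixed-point iteration):
  FIRST(A) = { '/', ';', ε }
  FIRST(P) = { '/', ';', ε }

To compute FIRST(A P), process the symbols left to right:
Symbol A is a non-terminal. Add FIRST(A) \ {ε} = { '/', ';' }
A is nullable (ε ∈ FIRST(A)), continue to the next symbol.
Symbol P is a non-terminal. Add FIRST(P) \ {ε} = { '/', ';' }
P is nullable (ε ∈ FIRST(P)), continue to the next symbol.
All symbols are nullable, so ε is in the result.
FIRST(A P) = { '/', ';', ε }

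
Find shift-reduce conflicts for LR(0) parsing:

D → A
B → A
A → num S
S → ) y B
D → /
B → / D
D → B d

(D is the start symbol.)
Yes — I1: [D → / .] vs [A → . num S]

Augment with D' → D and build the canonical LR(0) collection (I0 = CLOSURE({[D' → . D]}), then GOTO on every symbol after a dot until no new states appear). It has 14 states:
  I0: { [A → . num S], [B → . / D], [B → . A], [D → . /], [D → . A], [D → . B d], [D' → . D] }  — shift
  I1: { [A → . num S], [B → . / D], [B → . A], [B → / . D], [D → . /], [D → . A], [D → . B d], [D → / .] }  — shift, reduce
  I2: { [B → A .], [D → A .] }  — 2 reduces
  I3: { [D → B . d] }  — shift
  I4: { [D' → D .] }  — accept
  I5: { [A → num . S], [S → . ) y B] }  — shift
  I6: { [S → ) . y B] }  — shift
  I7: { [A → num S .] }  — reduce
  I8: { [A → . num S], [B → . / D], [B → . A], [S → ) y . B] }  — shift
  I9: { [A → . num S], [B → . / D], [B → . A], [B → / . D], [D → . /], [D → . A], [D → . B d] }  — shift
  I10: { [B → A .] }  — reduce
  I11: { [S → ) y B .] }  — reduce
  I12: { [B → / D .] }  — reduce
  I13: { [D → B d .] }  — reduce

I1 contains reduce item [D → / .] and shift items [A → . num S], [B → . / D], [D → . /] — shift-reduce conflict.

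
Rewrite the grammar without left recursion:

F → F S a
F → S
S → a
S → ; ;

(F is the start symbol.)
F → S F'
F' → S a F'
F' → ε
S → a
S → ; ;

F is directly left-recursive. The standard transformation for
  A → A α₁ | ... | A α_m | β₁ | ... | β_n
is
  A  → β₁ A' | ... | β_n A'
  A' → α₁ A' | ... | α_m A' | ε

F → S becomes F → S F'
F → F S a becomes F' → S a F'
Add F' → ε

Productions for other non-terminals are unchanged:
  S → a
  S → ; ;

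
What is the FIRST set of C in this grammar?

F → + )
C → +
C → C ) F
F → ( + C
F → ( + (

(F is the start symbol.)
{ '+' }

From C → +:
  - '+' is a terminal: add '+' and stop
From C → C ) F:
  - C is the symbol being defined: contributes nothing new
    C is not nullable, so stop

Collecting: FIRST(C) = { '+' }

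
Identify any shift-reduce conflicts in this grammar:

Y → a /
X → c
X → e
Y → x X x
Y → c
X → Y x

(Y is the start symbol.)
No shift-reduce conflicts

A shift-reduce conflict occurs when an LR(0) state has both:
  - a complete (reduce) item [A → α .] (dot at the end), and
  - a shift item [B → β . c γ] (dot before a terminal).

Augment with Y' → Y and build the canonical LR(0) collection (I0 = CLOSURE({[Y' → . Y]}), then GOTO on every symbol after a dot until no new states appear). It has 12 states:
  I0: { [Y → . a /], [Y → . c], [Y → . x X x], [Y' → . Y] }  — shift
  I1: { [Y' → Y .] }  — accept
  I2: { [Y → a . /] }  — shift
  I3: { [Y → c .] }  — reduce
  I4: { [X → . Y x], [X → . c], [X → . e], [Y → . a /], [Y → . c], [Y → . x X x], [Y → x . X x] }  — shift
  I5: { [Y → x X . x] }  — shift
  I6: { [X → Y . x] }  — shift
  I7: { [X → c .], [Y → c .] }  — 2 reduces
  I8: { [X → e .] }  — reduce
  I9: { [X → Y x .] }  — reduce
  I10: { [Y → x X x .] }  — reduce
  I11: { [Y → a / .] }  — reduce

No state contains both a complete item and a shift item.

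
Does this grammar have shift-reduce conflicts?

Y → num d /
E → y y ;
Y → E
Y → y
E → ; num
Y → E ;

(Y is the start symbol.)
Yes — I2: [Y → E .] vs [Y → E . ;]; I5: [Y → y .] vs [E → y . y ;]

A shift-reduce conflict occurs when an LR(0) state has both:
  - a complete (reduce) item [A → α .] (dot at the end), and
  - a shift item [B → β . c γ] (dot before a terminal).

Augment with Y' → Y and build the canonical LR(0) collection (I0 = CLOSURE({[Y' → . Y]}), then GOTO on every symbol after a dot until no new states appear). It has 12 states:
  I0: { [E → . ; num], [E → . y y ;], [Y → . E ;], [Y → . E], [Y → . num d /], [Y → . y], [Y' → . Y] }  — shift
  I1: { [E → ; . num] }  — shift
  I2: { [Y → E . ;], [Y → E .] }  — shift, reduce
  I3: { [Y' → Y .] }  — accept
  I4: { [Y → num . d /] }  — shift
  I5: { [E → y . y ;], [Y → y .] }  — shift, reduce
  I6: { [E → y y . ;] }  — shift
  I7: { [E → y y ; .] }  — reduce
  I8: { [Y → num d . /] }  — shift
  I9: { [Y → num d / .] }  — reduce
  I10: { [Y → E ; .] }  — reduce
  I11: { [E → ; num .] }  — reduce

I2 contains reduce item [Y → E .] and shift item [Y → E . ;] — shift-reduce conflict.
I5 contains reduce item [Y → y .] and shift item [E → y . y ;] — shift-reduce conflict.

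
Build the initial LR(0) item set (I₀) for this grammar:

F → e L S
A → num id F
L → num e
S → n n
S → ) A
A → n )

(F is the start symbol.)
{ [F → . e L S], [F' → . F] }

First, augment the grammar with F' → F
I₀ = CLOSURE({ [F' → . F] }):
  [F' → . F] has the dot before F: add [F → . e L S]
No further items can be added.

I₀ = { [F → . e L S], [F' → . F] }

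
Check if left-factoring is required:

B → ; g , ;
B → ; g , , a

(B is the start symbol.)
Yes, B has productions with common prefix '; g ,'

Left-factoring is needed when two productions for the same non-terminal
share a common prefix on the right-hand side.

Productions for B:
  B → ; g , ;
  B → ; g , , a

Found common prefix '; g ,' in productions for B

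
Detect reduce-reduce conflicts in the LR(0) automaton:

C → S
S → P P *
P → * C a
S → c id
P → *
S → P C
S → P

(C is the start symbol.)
Yes — I9: [P → * .] vs [S → P P * .]

A reduce-reduce conflict occurs when an LR(0) state has two complete items [A → α .] and [B → β .] — both call for a reduction, and with no lookahead the parser cannot choose between them.

Augment with C' → C and build the canonical LR(0) collection (I0 = CLOSURE({[C' → . C]}), then GOTO on every symbol after a dot until no new states appear). It has 12 states:
  I0: { [C → . S], [C' → . C], [P → . * C a], [P → . *], [S → . P C], [S → . P P *], [S → . P], [S → . c id] }  — shift
  I1: { [C → . S], [P → * . C a], [P → * .], [P → . * C a], [P → . *], [S → . P C], [S → . P P *], [S → . P], [S → . c id] }  — shift, reduce
  I2: { [C' → C .] }  — accept
  I3: { [C → . S], [P → . * C a], [P → . *], [S → . P C], [S → . P P *], [S → . P], [S → . c id], [S → P . C], [S → P . P *], [S → P .] }  — shift, reduce
  I4: { [C → S .] }  — reduce
  I5: { [S → c . id] }  — shift
  I6: { [S → c id .] }  — reduce
  I7: { [S → P C .] }  — reduce
  I8: { [C → . S], [P → . * C a], [P → . *], [S → . P C], [S → . P P *], [S → . P], [S → . c id], [S → P . C], [S → P . P *], [S → P .], [S → P P . *] }  — shift, reduce
  I9: { [C → . S], [P → * . C a], [P → * .], [P → . * C a], [P → . *], [S → . P C], [S → . P P *], [S → . P], [S → . c id], [S → P P * .] }  — shift, 2 reduces
  I10: { [P → * C . a] }  — shift
  I11: { [P → * C a .] }  — reduce

I9 contains complete items [P → * .], [S → P P * .] — reduce-reduce conflict.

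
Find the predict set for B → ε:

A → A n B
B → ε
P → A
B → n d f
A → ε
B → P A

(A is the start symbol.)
PREDICT(B → ε) = (FIRST(RHS) \ {ε}) ∪ (FOLLOW(B) if ε ∈ FIRST(RHS), i.e. RHS ⇒* ε)
The right-hand side is ε (FIRST(ε) = { ε }), so the predict set is FOLLOW(B) = { $, 'n' }
PREDICT(B → ε) = { $, 'n' }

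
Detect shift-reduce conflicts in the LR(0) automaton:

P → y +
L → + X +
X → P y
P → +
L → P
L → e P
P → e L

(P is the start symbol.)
Yes — I6: [P → + .] vs [P → . +]

A shift-reduce conflict occurs when an LR(0) state has both:
  - a complete (reduce) item [A → α .] (dot at the end), and
  - a shift item [B → β . c γ] (dot before a terminal).

Augment with P' → P and build the canonical LR(0) collection (I0 = CLOSURE({[P' → . P]}), then GOTO on every symbol after a dot until no new states appear). It has 15 states:
  I0: { [P → . +], [P → . e L], [P → . y +], [P' → . P] }  — shift
  I1: { [P → + .] }  — reduce
  I2: { [P' → P .] }  — accept
  I3: { [L → . + X +], [L → . P], [L → . e P], [P → . +], [P → . e L], [P → . y +], [P → e . L] }  — shift
  I4: { [P → y . +] }  — shift
  I5: { [P → y + .] }  — reduce
  I6: { [L → + . X +], [P → + .], [P → . +], [P → . e L], [P → . y +], [X → . P y] }  — shift, reduce
  I7: { [P → e L .] }  — reduce
  I8: { [L → P .] }  — reduce
  I9: { [L → . + X +], [L → . P], [L → . e P], [L → e . P], [P → . +], [P → . e L], [P → . y +], [P → e . L] }  — shift
  I10: { [L → P .], [L → e P .] }  — 2 reduces
  I11: { [X → P . y] }  — shift
  I12: { [L → + X . +] }  — shift
  I13: { [L → + X + .] }  — reduce
  I14: { [X → P y .] }  — reduce

I6 contains reduce item [P → + .] and shift items [P → . +], [P → . e L], [P → . y +] — shift-reduce conflict.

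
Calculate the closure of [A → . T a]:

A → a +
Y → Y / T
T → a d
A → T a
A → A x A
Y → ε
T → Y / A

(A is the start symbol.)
Start with: [A → . T a]
  [A → . T a] has the dot before T: add [T → . a d], [T → . Y / A]
  [T → . Y / A] has the dot before Y: add [Y → . Y / T], [Y → .]
No further items can be added.

CLOSURE = { [A → . T a], [T → . Y / A], [T → . a d], [Y → . Y / T], [Y → .] }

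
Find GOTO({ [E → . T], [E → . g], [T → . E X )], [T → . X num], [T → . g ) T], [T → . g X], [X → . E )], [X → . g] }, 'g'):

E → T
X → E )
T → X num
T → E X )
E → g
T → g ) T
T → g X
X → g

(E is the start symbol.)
{ [E → . T], [E → . g], [E → g .], [T → . E X )], [T → . X num], [T → . g ) T], [T → . g X], [T → g . ) T], [T → g . X], [X → . E )], [X → . g], [X → g .] }

GOTO(I, 'g') = CLOSURE({ [A → αX.β] : [A → α.Xβ] ∈ I, X = 'g' })

Items with dot before 'g', with the dot advanced:
  [E → . g] → [E → g .]
  [T → . g ) T] → [T → g . ) T]
  [T → . g X] → [T → g . X]
  [X → . g] → [X → g .]
Closure of the advanced items:
  [T → g . X] has the dot before X: add [X → . E )], [X → . g]
  [X → . E )] has the dot before E: add [E → . T], [E → . g]
  [E → . T] has the dot before T: add [T → . X num], [T → . E X )], [T → . g ) T], [T → . g X]

GOTO = { [E → . T], [E → . g], [E → g .], [T → . E X )], [T → . X num], [T → . g ) T], [T → . g X], [T → g . ) T], [T → g . X], [X → . E )], [X → . g], [X → g .] }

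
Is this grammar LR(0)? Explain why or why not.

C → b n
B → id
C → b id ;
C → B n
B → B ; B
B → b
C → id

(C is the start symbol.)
No. Shift-reduce conflict between [B → b .] and [C → b . id ;]

Augment with C' → C and build the canonical LR(0) collection (I0 = CLOSURE({[C' → . C]}), then GOTO on every symbol after a dot until no new states appear). It has 13 states:
  I0: { [B → . B ; B], [B → . b], [B → . id], [C → . B n], [C → . b id ;], [C → . b n], [C → . id], [C' → . C] }  — shift
  I1: { [B → B . ; B], [C → B . n] }  — shift
  I2: { [C' → C .] }  — accept
  I3: { [B → b .], [C → b . id ;], [C → b . n] }  — shift, reduce
  I4: { [B → id .], [C → id .] }  — 2 reduces
  I5: { [C → b id . ;] }  — shift
  I6: { [C → b n .] }  — reduce
  I7: { [C → b id ; .] }  — reduce
  I8: { [B → . B ; B], [B → . b], [B → . id], [B → B ; . B] }  — shift
  I9: { [C → B n .] }  — reduce
  I10: { [B → B . ; B], [B → B ; B .] }  — shift, reduce
  I11: { [B → b .] }  — reduce
  I12: { [B → id .] }  — reduce

Conflict in state I3:
  Shift-reduce conflict between [B → b .] and [C → b . id ;]
So the grammar is NOT LR(0).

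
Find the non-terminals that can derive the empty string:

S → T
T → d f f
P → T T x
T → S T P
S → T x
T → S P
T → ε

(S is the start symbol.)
{ 'S', 'T' }

A non-terminal is nullable if it can derive ε (the empty string): either it has an ε-production, or it has a production whose right-hand side consists entirely of nullable non-terminals.

ε-productions: T → ε
So T is immediately nullable.
S → T: every symbol on the right is nullable, so S is nullable too.
No further non-terminal can be added: every production for the remaining non-terminals contains a terminal or a non-nullable non-terminal.
Nullable = { 'S', 'T' }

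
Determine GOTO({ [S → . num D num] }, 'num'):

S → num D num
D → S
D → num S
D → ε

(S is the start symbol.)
{ [D → . S], [D → . num S], [D → .], [S → . num D num], [S → num . D num] }

GOTO(I, 'num') = CLOSURE({ [A → αX.β] : [A → α.Xβ] ∈ I, X = 'num' })

Items with dot before 'num', with the dot advanced:
  [S → . num D num] → [S → num . D num]
Closure of the advanced items:
  [S → num . D num] has the dot before D: add [D → . S], [D → . num S], [D → .]
  [D → . S] has the dot before S: add [S → . num D num]

GOTO = { [D → . S], [D → . num S], [D → .], [S → . num D num], [S → num . D num] }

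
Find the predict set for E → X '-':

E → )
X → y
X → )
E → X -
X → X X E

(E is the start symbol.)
{ ')', 'y' }

PREDICT(E → X '-') = (FIRST(RHS) \ {ε}) ∪ (FOLLOW(E) if ε ∈ FIRST(RHS), i.e. RHS ⇒* ε)
FIRST(X) = { ')', 'y' }
FIRST(X '-') = { ')', 'y' }
ε ∉ FIRST(X '-'), so FOLLOW(E) is not added.
PREDICT(E → X '-') = { ')', 'y' }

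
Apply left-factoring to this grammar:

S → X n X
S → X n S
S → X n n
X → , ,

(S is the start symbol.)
S → X n S'
S' → X
S' → S
S' → n
X → , ,

Left-factoring transforms A → αβ₁ | αβ₂ into A → αA' and A' → β₁ | β₂
(α is the longest common prefix among the alternatives). Repeat until
no nonterminal has two alternatives with a common prefix.

Round 1: S has alternatives sharing prefix 'X n'. Introduce S': S → X n S'
  Add: S' → X
  Add: S' → S
  Add: S' → n

No remaining common prefixes — done.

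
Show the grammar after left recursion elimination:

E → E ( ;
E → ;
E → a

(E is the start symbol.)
E → ; E'
E → a E'
E' → ( ; E'
E' → ε

E is directly left-recursive. The standard transformation for
  A → A α₁ | ... | A α_m | β₁ | ... | β_n
is
  A  → β₁ A' | ... | β_n A'
  A' → α₁ A' | ... | α_m A' | ε

E → ; becomes E → ; E'
E → a becomes E → a E'
E → E ( ; becomes E' → ( ; E'
Add E' → ε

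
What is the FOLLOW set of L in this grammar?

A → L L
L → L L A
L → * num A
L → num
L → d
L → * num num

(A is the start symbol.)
{ $, '*', 'd', 'num' }

To compute FOLLOW(L), find every occurrence of L on a right-hand side N → α L β: add FIRST(β) \ {ε}, and if β is empty or nullable also add FOLLOW(N). Iterate to a fixed point.

In A → L L: L is followed by L, add FIRST(L) \ {ε} = { '*', 'd', 'num' }
In A → L L: L is at the end, add FOLLOW(A)
In L → L L A: L is followed by L A, add FIRST(L A) \ {ε} = { '*', 'd', 'num' }
In L → L L A: L is followed by A, add FIRST(A) \ {ε} = { '*', 'd', 'num' }

The FOLLOW sets referred to above (computed the same way, to a fixed point):
  FOLLOW(A) = { $, '*', 'd', 'num' }

Taking the union: FOLLOW(L) = { $, '*', 'd', 'num' }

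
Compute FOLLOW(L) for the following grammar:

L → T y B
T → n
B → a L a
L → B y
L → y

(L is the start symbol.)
To compute FOLLOW(L), find every occurrence of L on a right-hand side N → α L β: add FIRST(β) \ {ε}, and if β is empty or nullable also add FOLLOW(N). Iterate to a fixed point.

L is the start symbol, so $ ∈ FOLLOW(L).
In B → a L a: L is followed by a, add FIRST(a) \ {ε} = { 'a' }

Taking the union: FOLLOW(L) = { $, 'a' }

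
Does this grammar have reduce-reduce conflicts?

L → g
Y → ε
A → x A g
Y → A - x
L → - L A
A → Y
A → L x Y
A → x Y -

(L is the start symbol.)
A reduce-reduce conflict occurs when an LR(0) state has two complete items [A → α .] and [B → β .] — both call for a reduction, and with no lookahead the parser cannot choose between them.

Augment with L' → L and build the canonical LR(0) collection (I0 = CLOSURE({[L' → . L]}), then GOTO on every symbol after a dot until no new states appear). It has 18 states:
  I0: { [L → . - L A], [L → . g], [L' → . L] }  — shift
  I1: { [L → - . L A], [L → . - L A], [L → . g] }  — shift
  I2: { [L' → L .] }  — accept
  I3: { [L → g .] }  — reduce
  I4: { [A → . L x Y], [A → . Y], [A → . x A g], [A → . x Y -], [L → - L . A], [L → . - L A], [L → . g], [Y → . A - x], [Y → .] }  — shift, reduce
  I5: { [L → - L A .], [Y → A . - x] }  — shift, reduce
  I6: { [A → L . x Y] }  — shift
  I7: { [A → Y .] }  — reduce
  I8: { [A → . L x Y], [A → . Y], [A → . x A g], [A → . x Y -], [A → x . A g], [A → x . Y -], [L → . - L A], [L → . g], [Y → . A - x], [Y → .] }  — shift, reduce
  I9: { [A → x A . g], [Y → A . - x] }  — shift
  I10: { [A → Y .], [A → x Y . -] }  — shift, reduce
  I11: { [A → x Y - .] }  — reduce
  I12: { [Y → A - . x] }  — shift
  I13: { [A → x A g .] }  — reduce
  I14: { [Y → A - x .] }  — reduce
  I15: { [A → . L x Y], [A → . Y], [A → . x A g], [A → . x Y -], [A → L x . Y], [L → . - L A], [L → . g], [Y → . A - x], [Y → .] }  — shift, reduce
  I16: { [Y → A . - x] }  — shift
  I17: { [A → L x Y .], [A → Y .] }  — 2 reduces

I17 contains complete items [A → L x Y .], [A → Y .] — reduce-reduce conflict.

Answer: Yes — I17: [A → L x Y .] vs [A → Y .]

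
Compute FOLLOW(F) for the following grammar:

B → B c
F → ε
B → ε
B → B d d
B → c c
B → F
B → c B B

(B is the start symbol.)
In B → F: F is at the end, add FOLLOW(B)

The FOLLOW sets referred to above (computed the same way, to a fixed point):
  FOLLOW(B) = { $, 'c', 'd' }

Taking the union: FOLLOW(F) = { $, 'c', 'd' }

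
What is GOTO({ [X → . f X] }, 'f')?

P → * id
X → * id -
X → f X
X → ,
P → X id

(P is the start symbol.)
{ [X → . * id -], [X → . ,], [X → . f X], [X → f . X] }

GOTO(I, 'f') = CLOSURE({ [A → αX.β] : [A → α.Xβ] ∈ I, X = 'f' })

Items with dot before 'f', with the dot advanced:
  [X → . f X] → [X → f . X]
Closure of the advanced items:
  [X → f . X] has the dot before X: add [X → . * id -], [X → . f X], [X → . ,]

GOTO = { [X → . * id -], [X → . ,], [X → . f X], [X → f . X] }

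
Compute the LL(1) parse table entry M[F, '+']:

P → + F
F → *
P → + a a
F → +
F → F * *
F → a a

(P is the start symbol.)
F → +, F → F * *

To find M[F, '+'], we find productions for F where '+' is in the predict set (PREDICT(N → α) = (FIRST(α) \ {ε}) ∪ (FOLLOW(N) if α ⇒* ε)).

Relevant sets:
  FIRST(F) = { '*', '+', 'a' }

F → *: PREDICT = { '*' }
F → +: PREDICT = { '+' }
  '+' is in predict set, so this production goes in M[F, '+']
F → F * *: PREDICT = { '*', '+', 'a' }
  '+' is in predict set, so this production goes in M[F, '+']
F → a a: PREDICT = { 'a' }

M[F, '+'] = F → +, F → F * *  (a multiply-defined cell — the grammar is not LL(1))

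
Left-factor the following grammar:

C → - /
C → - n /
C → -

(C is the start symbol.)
C → - C'
C' → /
C' → n /
C' → ε

Left-factoring transforms A → αβ₁ | αβ₂ into A → αA' and A' → β₁ | β₂
(α is the longest common prefix among the alternatives). Repeat until
no nonterminal has two alternatives with a common prefix.

Round 1: C has alternatives sharing prefix '-'. Introduce C': C → - C'
  Add: C' → /
  Add: C' → n /
  Add: C' → ε

No remaining common prefixes — done.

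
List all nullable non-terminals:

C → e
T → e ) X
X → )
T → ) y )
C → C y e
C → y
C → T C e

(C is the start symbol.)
None

There are no ε-productions, so no non-terminal can derive ε.
No non-terminals are nullable.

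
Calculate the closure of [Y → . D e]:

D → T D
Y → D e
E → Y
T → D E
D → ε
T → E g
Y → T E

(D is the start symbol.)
{ [D → . T D], [D → .], [E → . Y], [T → . D E], [T → . E g], [Y → . D e], [Y → . T E] }

Start with: [Y → . D e]
  [Y → . D e] has the dot before D: add [D → . T D], [D → .]
  [D → . T D] has the dot before T: add [T → . D E], [T → . E g]
  [T → . E g] has the dot before E: add [E → . Y]
  [E → . Y] has the dot before Y: add [Y → . T E]
No further items can be added.

CLOSURE = { [D → . T D], [D → .], [E → . Y], [T → . D E], [T → . E g], [Y → . D e], [Y → . T E] }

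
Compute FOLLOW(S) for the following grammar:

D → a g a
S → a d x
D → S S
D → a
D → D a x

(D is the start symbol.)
In D → S S: S is followed by S, add FIRST(S) \ {ε} = { 'a' }
In D → S S: S is at the end, add FOLLOW(D)

The FOLLOW sets referred to above (computed the same way, to a fixed point):
  FOLLOW(D) = { $, 'a' }

Taking the union: FOLLOW(S) = { $, 'a' }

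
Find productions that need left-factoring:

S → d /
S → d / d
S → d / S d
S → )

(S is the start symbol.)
Left-factoring is needed when two productions for the same non-terminal
share a common prefix on the right-hand side.

Productions for S:
  S → d /
  S → d / d
  S → d / S d
  S → )

Found common prefix 'd /' in productions for S

Answer: Yes, S has productions with common prefix 'd /'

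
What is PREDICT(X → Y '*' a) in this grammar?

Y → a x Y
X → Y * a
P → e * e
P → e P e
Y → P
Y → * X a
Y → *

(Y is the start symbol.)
PREDICT(X → Y '*' a) = (FIRST(RHS) \ {ε}) ∪ (FOLLOW(X) if ε ∈ FIRST(RHS), i.e. RHS ⇒* ε)
FIRST(Y) = { '*', 'a', 'e' }
FIRST(Y '*' a) = { '*', 'a', 'e' }
ε ∉ FIRST(Y '*' a), so FOLLOW(X) is not added.
PREDICT(X → Y '*' a) = { '*', 'a', 'e' }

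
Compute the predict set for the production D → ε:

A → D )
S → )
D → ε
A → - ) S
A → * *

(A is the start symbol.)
{ ')' }

PREDICT(D → ε) = (FIRST(RHS) \ {ε}) ∪ (FOLLOW(D) if ε ∈ FIRST(RHS), i.e. RHS ⇒* ε)
The right-hand side is ε (FIRST(ε) = { ε }), so the predict set is FOLLOW(D) = { ')' }
PREDICT(D → ε) = { ')' }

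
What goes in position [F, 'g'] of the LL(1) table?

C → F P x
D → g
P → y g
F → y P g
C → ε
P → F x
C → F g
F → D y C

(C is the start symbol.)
F → D y C

To find M[F, 'g'], we find productions for F where 'g' is in the predict set (PREDICT(N → α) = (FIRST(α) \ {ε}) ∪ (FOLLOW(N) if α ⇒* ε)).

Relevant sets:
  FIRST(D) = { 'g' }

F → y P g: PREDICT = { 'y' }
F → D y C: PREDICT = { 'g' }
  'g' is in predict set, so this production goes in M[F, 'g']

M[F, 'g'] = F → D y C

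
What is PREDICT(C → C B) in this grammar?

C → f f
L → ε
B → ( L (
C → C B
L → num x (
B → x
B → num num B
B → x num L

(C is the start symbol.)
{ 'f' }

PREDICT(C → C B) = (FIRST(RHS) \ {ε}) ∪ (FOLLOW(C) if ε ∈ FIRST(RHS), i.e. RHS ⇒* ε)
FIRST(C) = { 'f' }
FIRST(C B) = { 'f' }
ε ∉ FIRST(C B), so FOLLOW(C) is not added.
PREDICT(C → C B) = { 'f' }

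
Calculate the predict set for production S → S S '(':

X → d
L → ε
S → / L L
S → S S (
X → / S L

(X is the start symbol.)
{ '/' }

PREDICT(S → S S '(') = (FIRST(RHS) \ {ε}) ∪ (FOLLOW(S) if ε ∈ FIRST(RHS), i.e. RHS ⇒* ε)
FIRST(S) = { '/' }
FIRST(S S '(') = { '/' }
ε ∉ FIRST(S S '('), so FOLLOW(S) is not added.
PREDICT(S → S S '(') = { '/' }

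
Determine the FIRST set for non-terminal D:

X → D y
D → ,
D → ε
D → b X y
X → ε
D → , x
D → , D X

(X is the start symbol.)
{ ',', 'b', ε }

To compute FIRST(D), examine every production with D on the left-hand side, reading each right-hand side left to right until a non-nullable symbol is reached.

From D → ,:
  - ',' is a terminal: add ',' and stop
From D → ε:
  - ε-production, so ε ∈ FIRST(D)
From D → b X y:
  - b is a terminal: add 'b' and stop
From D → , x:
  - ',' is a terminal: add ',' and stop
From D → , D X:
  - ',' is a terminal: add ',' and stop

Collecting: FIRST(D) = { ',', 'b', ε }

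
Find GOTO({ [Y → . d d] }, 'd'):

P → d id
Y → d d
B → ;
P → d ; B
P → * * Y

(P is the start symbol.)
GOTO(I, 'd') = CLOSURE({ [A → αX.β] : [A → α.Xβ] ∈ I, X = 'd' })

Items with dot before 'd', with the dot advanced:
  [Y → . d d] → [Y → d . d]
Closure adds nothing (no advanced item has the dot before a non-terminal).

GOTO = { [Y → d . d] }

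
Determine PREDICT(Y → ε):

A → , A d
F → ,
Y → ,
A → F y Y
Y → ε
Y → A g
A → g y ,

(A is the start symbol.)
{ $, 'd', 'g' }

PREDICT(Y → ε) = (FIRST(RHS) \ {ε}) ∪ (FOLLOW(Y) if ε ∈ FIRST(RHS), i.e. RHS ⇒* ε)
The right-hand side is ε (FIRST(ε) = { ε }), so the predict set is FOLLOW(Y) = { $, 'd', 'g' }
PREDICT(Y → ε) = { $, 'd', 'g' }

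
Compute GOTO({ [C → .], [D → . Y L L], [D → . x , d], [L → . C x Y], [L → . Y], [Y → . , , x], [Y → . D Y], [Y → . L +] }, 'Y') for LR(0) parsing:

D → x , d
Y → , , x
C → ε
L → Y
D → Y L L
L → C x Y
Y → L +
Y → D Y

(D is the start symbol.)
{ [C → .], [D → . Y L L], [D → . x , d], [D → Y . L L], [L → . C x Y], [L → . Y], [L → Y .], [Y → . , , x], [Y → . D Y], [Y → . L +] }

GOTO(I, 'Y') = CLOSURE({ [A → αX.β] : [A → α.Xβ] ∈ I, X = 'Y' })

Items with dot before 'Y', with the dot advanced:
  [D → . Y L L] → [D → Y . L L]
  [L → . Y] → [L → Y .]
Closure of the advanced items:
  [D → Y . L L] has the dot before L: add [L → . Y], [L → . C x Y]
  [L → . Y] has the dot before Y: add [Y → . , , x], [Y → . L +], [Y → . D Y]
  [L → . C x Y] has the dot before C: add [C → .]
  [Y → . D Y] has the dot before D: add [D → . x , d], [D → . Y L L]

GOTO = { [C → .], [D → . Y L L], [D → . x , d], [D → Y . L L], [L → . C x Y], [L → . Y], [L → Y .], [Y → . , , x], [Y → . D Y], [Y → . L +] }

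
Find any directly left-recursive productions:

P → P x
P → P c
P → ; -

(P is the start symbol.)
Yes, P is left-recursive

Direct left recursion occurs when N → N α for some non-terminal N (the right-hand side begins with the left-hand side itself).

P → P x: LEFT RECURSIVE (starts with P)
P → P c: LEFT RECURSIVE (starts with P)
P → ; -: starts with ';'

The grammar has direct left recursion on: P.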